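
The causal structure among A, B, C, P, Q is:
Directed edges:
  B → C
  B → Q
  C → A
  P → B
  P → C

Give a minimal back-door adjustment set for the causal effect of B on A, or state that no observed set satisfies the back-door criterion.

desc(B)\{B}={A,C,Q}; candidates ⊆ {P}.
size 0: {}; under {} B still reaches {A,C,P} ∋ A.
{P}: B⊥A given {P} in G with B→· removed — back-door holds.

B→A: minimal back-door set {P}.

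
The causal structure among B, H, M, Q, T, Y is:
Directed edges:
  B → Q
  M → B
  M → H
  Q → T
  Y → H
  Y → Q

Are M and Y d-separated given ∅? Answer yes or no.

Bayes-Ball from M | ∅ reaches {B,H,Q,T}.
Y ∉ reach(M|∅) ⇒ M ⊥ Y | ∅.

Yes — M ⊥ Y | ∅.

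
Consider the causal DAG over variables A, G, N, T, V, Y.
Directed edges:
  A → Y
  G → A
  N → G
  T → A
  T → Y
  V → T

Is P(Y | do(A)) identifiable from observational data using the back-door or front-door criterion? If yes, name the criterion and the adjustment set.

desc(A)\{A}={Y}; candidates ⊆ {G,N,T,V}.
size 0: {}; under {} A still reaches {G,N,T,V,Y} ∋ Y.
{T}: A⊥Y given {T} in G with A→· removed — back-door holds.
P(Y|do(A)) = Σ_{T} P(Y|A,T)·P(T).

P(Y|do(A)): backdoor, adjust for {T}.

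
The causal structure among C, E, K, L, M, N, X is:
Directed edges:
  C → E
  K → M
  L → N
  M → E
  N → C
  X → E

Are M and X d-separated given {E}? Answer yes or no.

No — M and X are d-connected given {E}.

Bayes-Ball from M | {E} reaches {C,K,L,N,X}.
X ∈ reach(M|{E}) ⇒ M ⊥̸ X | {E}.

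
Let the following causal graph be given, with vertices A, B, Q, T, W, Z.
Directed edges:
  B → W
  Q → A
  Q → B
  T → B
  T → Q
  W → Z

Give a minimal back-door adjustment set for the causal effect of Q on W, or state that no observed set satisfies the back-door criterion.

desc(Q)\{Q}={A,B,W,Z}; candidates ⊆ {T}.
size 0: {}; under {} Q still reaches {B,T,W,Z} ∋ W.
{T}: Q⊥W given {T} in G with Q→· removed — back-door holds.

Q→W: minimal back-door set {T}.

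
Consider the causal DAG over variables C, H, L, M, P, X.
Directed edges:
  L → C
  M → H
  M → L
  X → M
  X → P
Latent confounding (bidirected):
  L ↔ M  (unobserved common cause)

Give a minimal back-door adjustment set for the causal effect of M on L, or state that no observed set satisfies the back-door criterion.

M→L: no observed back-door set.

desc(M)\{M}={C,H,L}; candidates ⊆ {P,X}.
M↔L: latent back-door arc(s) into M.
size 0: {}; under {} M still reaches {C,L,P,X} ∋ L.
size 1: {P}, {X}; under {P} M still reaches {C,L,X} ∋ L.
size 2: {P,X}; under {P,X} M still reaches {C,L} ∋ L.
M↔L cannot be blocked by any observed set — no back-door set.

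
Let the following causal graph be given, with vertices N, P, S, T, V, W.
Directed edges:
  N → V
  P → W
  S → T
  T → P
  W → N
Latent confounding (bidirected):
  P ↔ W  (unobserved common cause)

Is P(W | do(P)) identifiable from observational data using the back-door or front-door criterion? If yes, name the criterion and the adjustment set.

P(W|do(P)): not identifiable (no BD/FD set).

desc(P)\{P}={N,V,W}; candidates ⊆ {S,T}.
P↔W: latent back-door arc(s) into P.
size 0: {}; under {} P still reaches {N,S,T,V,W} ∋ W.
size 1: {S}, {T}; under {S} P still reaches {N,T,V,W} ∋ W.
size 2: {S,T}; under {S,T} P still reaches {N,V,W} ∋ W.
P↔W cannot be blocked by any observed set — no back-door set.
No mediator lies on a directed P→…→W path.
Neither criterion identifies P(W|do(P)) in this graph.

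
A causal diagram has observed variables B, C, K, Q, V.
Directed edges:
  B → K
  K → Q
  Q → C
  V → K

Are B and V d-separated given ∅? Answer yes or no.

Bayes-Ball from B | ∅ reaches {C,K,Q}.
V ∉ reach(B|∅) ⇒ B ⊥ V | ∅.

Yes — B ⊥ V | ∅.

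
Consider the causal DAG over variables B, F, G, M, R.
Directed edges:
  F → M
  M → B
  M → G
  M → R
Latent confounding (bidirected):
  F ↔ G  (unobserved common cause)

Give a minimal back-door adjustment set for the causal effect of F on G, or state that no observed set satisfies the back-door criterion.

desc(F)\{F}={B,G,M,R}; candidates ⊆ {—}.
F↔G: latent back-door arc(s) into F.
size 0: {}; under {} F still reaches {G} ∋ G.
F↔G cannot be blocked by any observed set — no back-door set.

F→G: no observed back-door set.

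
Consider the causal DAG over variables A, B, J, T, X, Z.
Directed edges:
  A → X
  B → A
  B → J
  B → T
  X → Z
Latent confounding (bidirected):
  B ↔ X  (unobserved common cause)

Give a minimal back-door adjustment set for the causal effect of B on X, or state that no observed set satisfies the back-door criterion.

desc(B)\{B}={A,J,T,X,Z}; candidates ⊆ {—}.
B↔X: latent back-door arc(s) into B.
size 0: {}; under {} B still reaches {X,Z} ∋ X.
B↔X cannot be blocked by any observed set — no back-door set.

B→X: no observed back-door set.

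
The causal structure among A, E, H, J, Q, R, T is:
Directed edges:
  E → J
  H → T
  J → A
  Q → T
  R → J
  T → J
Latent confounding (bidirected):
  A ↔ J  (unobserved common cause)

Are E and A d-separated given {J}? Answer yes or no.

No — E and A are d-connected given {J}.

Bayes-Ball from E | {J} reaches {A,H,Q,R,T}.
A ∈ reach(E|{J}) ⇒ E ⊥̸ A | {J}.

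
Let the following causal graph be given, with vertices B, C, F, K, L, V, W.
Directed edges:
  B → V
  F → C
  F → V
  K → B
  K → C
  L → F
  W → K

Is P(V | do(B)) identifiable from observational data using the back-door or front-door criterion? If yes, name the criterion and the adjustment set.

desc(B)\{B}={V}; candidates ⊆ {C,F,K,L,W}.
∅: B⊥V given ∅ in G with B→· removed — back-door holds.
P(V|do(B)) = P(V|B) — no adjustment needed.

P(V|do(B)): backdoor, adjust for ∅.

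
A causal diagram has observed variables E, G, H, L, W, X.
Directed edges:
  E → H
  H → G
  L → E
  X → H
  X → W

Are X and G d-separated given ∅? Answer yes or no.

Bayes-Ball from X | ∅ reaches {G,H,W}.
G ∈ reach(X|∅) ⇒ X ⊥̸ G | ∅.

No — X and G are d-connected given ∅.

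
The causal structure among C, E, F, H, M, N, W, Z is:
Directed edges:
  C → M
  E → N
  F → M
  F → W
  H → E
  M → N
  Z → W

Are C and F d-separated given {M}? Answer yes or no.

Bayes-Ball from C | {M} reaches {F,W}.
F ∈ reach(C|{M}) ⇒ C ⊥̸ F | {M}.

No — C and F are d-connected given {M}.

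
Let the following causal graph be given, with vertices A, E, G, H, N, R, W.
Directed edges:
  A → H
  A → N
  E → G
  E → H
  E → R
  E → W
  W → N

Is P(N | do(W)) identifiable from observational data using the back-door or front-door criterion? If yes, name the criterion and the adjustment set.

desc(W)\{W}={N}; candidates ⊆ {A,E,G,H,R}.
∅: W⊥N given ∅ in G with W→· removed — back-door holds.
P(N|do(W)) = P(N|W) — no adjustment needed.

P(N|do(W)): backdoor, adjust for ∅.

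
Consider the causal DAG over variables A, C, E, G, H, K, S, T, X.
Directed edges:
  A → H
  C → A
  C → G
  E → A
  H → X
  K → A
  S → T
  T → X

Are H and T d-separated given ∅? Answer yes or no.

Yes — H ⊥ T | ∅.

Bayes-Ball from H | ∅ reaches {A,C,E,G,K,X}.
T ∉ reach(H|∅) ⇒ H ⊥ T | ∅.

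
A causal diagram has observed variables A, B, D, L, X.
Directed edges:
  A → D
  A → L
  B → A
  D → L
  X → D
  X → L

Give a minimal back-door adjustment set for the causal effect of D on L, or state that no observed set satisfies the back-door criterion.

desc(D)\{D}={L}; candidates ⊆ {A,B,X}.
size 0: {}; under {} D still reaches {A,B,L,X} ∋ L.
size 1: {A}, {B}, {X}; under {A} D still reaches {L,X} ∋ L.
{A,X}: D⊥L given {A,X} in G with D→· removed — back-door holds.

D→L: minimal back-door set {A, X}.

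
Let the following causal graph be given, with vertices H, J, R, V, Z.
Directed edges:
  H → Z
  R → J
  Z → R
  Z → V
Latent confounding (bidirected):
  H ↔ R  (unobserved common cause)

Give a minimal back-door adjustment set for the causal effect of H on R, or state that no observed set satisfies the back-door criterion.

desc(H)\{H}={J,R,V,Z}; candidates ⊆ {—}.
H↔R: latent back-door arc(s) into H.
size 0: {}; under {} H still reaches {J,R} ∋ R.
H↔R cannot be blocked by any observed set — no back-door set.

H→R: no observed back-door set.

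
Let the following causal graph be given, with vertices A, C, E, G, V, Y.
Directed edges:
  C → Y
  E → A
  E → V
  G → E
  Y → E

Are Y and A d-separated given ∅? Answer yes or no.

No — Y and A are d-connected given ∅.

Bayes-Ball from Y | ∅ reaches {A,C,E,V}.
A ∈ reach(Y|∅) ⇒ Y ⊥̸ A | ∅.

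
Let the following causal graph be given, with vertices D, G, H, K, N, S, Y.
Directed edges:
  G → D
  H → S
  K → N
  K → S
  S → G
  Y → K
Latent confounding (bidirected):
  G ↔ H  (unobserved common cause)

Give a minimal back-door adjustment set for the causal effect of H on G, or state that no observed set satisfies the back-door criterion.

desc(H)\{H}={D,G,S}; candidates ⊆ {K,N,Y}.
H↔G: latent back-door arc(s) into H.
size 0: {}; under {} H still reaches {D,G} ∋ G.
size 1: {K}, {N}, {Y}; under {K} H still reaches {D,G} ∋ G.
size 2: {K,N}, {K,Y}, {N,Y}; under {K,N} H still reaches {D,G} ∋ G.
H↔G cannot be blocked by any observed set — no back-door set.

H→G: no observed back-door set.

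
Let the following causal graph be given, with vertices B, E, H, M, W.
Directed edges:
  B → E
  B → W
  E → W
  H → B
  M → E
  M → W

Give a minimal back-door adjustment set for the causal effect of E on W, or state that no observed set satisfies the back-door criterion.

desc(E)\{E}={W}; candidates ⊆ {B,H,M}.
size 0: {}; under {} E still reaches {B,H,M,W} ∋ W.
size 1: {B}, {H}, {M}; under {B} E still reaches {M,W} ∋ W.
{B,M}: E⊥W given {B,M} in G with E→· removed — back-door holds.

E→W: minimal back-door set {B, M}.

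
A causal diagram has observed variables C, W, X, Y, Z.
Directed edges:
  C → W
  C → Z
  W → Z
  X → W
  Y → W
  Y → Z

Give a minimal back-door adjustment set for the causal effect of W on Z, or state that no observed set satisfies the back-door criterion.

W→Z: minimal back-door set {C, Y}.

desc(W)\{W}={Z}; candidates ⊆ {C,X,Y}.
size 0: {}; under {} W still reaches {C,X,Y,Z} ∋ Z.
size 1: {C}, {X}, {Y}; under {C} W still reaches {X,Y,Z} ∋ Z.
{C,Y}: W⊥Z given {C,Y} in G with W→· removed — back-door holds.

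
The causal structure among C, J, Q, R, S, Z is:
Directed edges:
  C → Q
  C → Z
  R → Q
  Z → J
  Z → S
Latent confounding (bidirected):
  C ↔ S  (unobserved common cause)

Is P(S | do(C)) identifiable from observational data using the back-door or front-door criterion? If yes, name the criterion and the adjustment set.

desc(C)\{C}={J,Q,S,Z}; candidates ⊆ {R}.
C↔S: latent back-door arc(s) into C.
size 0: {}; under {} C still reaches {S} ∋ S.
size 1: {R}; under {R} C still reaches {S} ∋ S.
C↔S cannot be blocked by any observed set — no back-door set.
{Z}: (i) intercepts every directed C→S path; (ii) no back-door C→{Z}; (iii) {C} blocks every back-door {Z}→S. Front-door holds.
P(S|do(C)) = Σ_{Z} P(Z|C) Σ_{C'} P(S|Z,C')P(C').

P(S|do(C)): frontdoor, adjust for {Z}.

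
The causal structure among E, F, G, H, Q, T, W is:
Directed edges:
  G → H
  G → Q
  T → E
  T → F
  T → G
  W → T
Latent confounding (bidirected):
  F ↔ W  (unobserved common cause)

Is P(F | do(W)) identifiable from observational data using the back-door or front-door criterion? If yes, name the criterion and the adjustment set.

P(F|do(W)): frontdoor, adjust for {T}.

desc(W)\{W}={E,F,G,H,Q,T}; candidates ⊆ {—}.
W↔F: latent back-door arc(s) into W.
size 0: {}; under {} W still reaches {F} ∋ F.
W↔F cannot be blocked by any observed set — no back-door set.
{T}: (i) intercepts every directed W→F path; (ii) no back-door W→{T}; (iii) {W} blocks every back-door {T}→F. Front-door holds.
P(F|do(W)) = Σ_{T} P(T|W) Σ_{W'} P(F|T,W')P(W').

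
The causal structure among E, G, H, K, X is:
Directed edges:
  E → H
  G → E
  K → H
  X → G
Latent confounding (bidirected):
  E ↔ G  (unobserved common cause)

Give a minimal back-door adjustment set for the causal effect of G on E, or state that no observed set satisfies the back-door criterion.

G→E: no observed back-door set.

desc(G)\{G}={E,H}; candidates ⊆ {K,X}.
G↔E: latent back-door arc(s) into G.
size 0: {}; under {} G still reaches {E,H,X} ∋ E.
size 1: {K}, {X}; under {K} G still reaches {E,H,X} ∋ E.
size 2: {K,X}; under {K,X} G still reaches {E,H} ∋ E.
G↔E cannot be blocked by any observed set — no back-door set.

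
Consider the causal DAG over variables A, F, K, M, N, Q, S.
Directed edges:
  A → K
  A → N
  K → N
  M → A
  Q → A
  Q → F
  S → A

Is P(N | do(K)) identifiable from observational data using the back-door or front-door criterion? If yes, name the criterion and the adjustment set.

desc(K)\{K}={N}; candidates ⊆ {A,F,M,Q,S}.
size 0: {}; under {} K still reaches {A,F,M,N,Q,S} ∋ N.
{A}: K⊥N given {A} in G with K→· removed — back-door holds.
P(N|do(K)) = Σ_{A} P(N|K,A)·P(A).

P(N|do(K)): backdoor, adjust for {A}.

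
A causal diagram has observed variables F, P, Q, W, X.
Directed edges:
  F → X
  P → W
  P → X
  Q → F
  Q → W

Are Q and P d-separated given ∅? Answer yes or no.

Bayes-Ball from Q | ∅ reaches {F,W,X}.
P ∉ reach(Q|∅) ⇒ Q ⊥ P | ∅.

Yes — Q ⊥ P | ∅.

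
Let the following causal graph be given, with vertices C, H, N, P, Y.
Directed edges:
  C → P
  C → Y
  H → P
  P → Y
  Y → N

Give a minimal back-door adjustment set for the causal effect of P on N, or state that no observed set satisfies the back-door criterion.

desc(P)\{P}={N,Y}; candidates ⊆ {C,H}.
size 0: {}; under {} P still reaches {C,H,N,Y} ∋ N.
{C}: P⊥N given {C} in G with P→· removed — back-door holds.

P→N: minimal back-door set {C}.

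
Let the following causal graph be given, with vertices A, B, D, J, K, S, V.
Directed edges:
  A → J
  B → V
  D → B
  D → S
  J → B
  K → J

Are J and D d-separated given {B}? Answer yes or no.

No — J and D are d-connected given {B}.

Bayes-Ball from J | {B} reaches {A,D,K,S}.
D ∈ reach(J|{B}) ⇒ J ⊥̸ D | {B}.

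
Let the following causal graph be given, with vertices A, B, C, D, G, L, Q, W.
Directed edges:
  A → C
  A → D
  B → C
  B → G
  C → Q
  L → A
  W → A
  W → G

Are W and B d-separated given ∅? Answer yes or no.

Yes — W ⊥ B | ∅.

Bayes-Ball from W | ∅ reaches {A,C,D,G,Q}.
B ∉ reach(W|∅) ⇒ W ⊥ B | ∅.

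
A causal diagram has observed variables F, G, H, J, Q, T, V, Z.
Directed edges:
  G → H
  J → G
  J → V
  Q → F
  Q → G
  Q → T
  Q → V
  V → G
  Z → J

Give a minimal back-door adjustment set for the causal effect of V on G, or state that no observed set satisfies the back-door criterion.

desc(V)\{V}={G,H}; candidates ⊆ {F,J,Q,T,Z}.
size 0: {}; under {} V still reaches {F,G,H,J,Q,T,Z} ∋ G.
size 1: {F}, {J}, {Q} …(+2); under {F} V still reaches {G,H,J,Q,T,Z} ∋ G.
{J,Q}: V⊥G given {J,Q} in G with V→· removed — back-door holds.

V→G: minimal back-door set {J, Q}.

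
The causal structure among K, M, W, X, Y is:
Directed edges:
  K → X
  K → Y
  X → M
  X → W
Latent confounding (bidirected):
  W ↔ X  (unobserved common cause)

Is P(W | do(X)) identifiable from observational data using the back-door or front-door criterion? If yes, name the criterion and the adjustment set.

desc(X)\{X}={M,W}; candidates ⊆ {K,Y}.
X↔W: latent back-door arc(s) into X.
size 0: {}; under {} X still reaches {K,W,Y} ∋ W.
size 1: {K}, {Y}; under {K} X still reaches {W} ∋ W.
size 2: {K,Y}; under {K,Y} X still reaches {W} ∋ W.
X↔W cannot be blocked by any observed set — no back-door set.
No mediator lies on a directed X→…→W path.
Neither criterion identifies P(W|do(X)) in this graph.

P(W|do(X)): not identifiable (no BD/FD set).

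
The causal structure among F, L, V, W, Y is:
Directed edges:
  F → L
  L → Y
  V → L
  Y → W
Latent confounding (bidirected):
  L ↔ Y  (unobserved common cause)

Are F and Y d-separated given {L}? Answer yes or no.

No — F and Y are d-connected given {L}.

Bayes-Ball from F | {L} reaches {V,W,Y}.
Y ∈ reach(F|{L}) ⇒ F ⊥̸ Y | {L}.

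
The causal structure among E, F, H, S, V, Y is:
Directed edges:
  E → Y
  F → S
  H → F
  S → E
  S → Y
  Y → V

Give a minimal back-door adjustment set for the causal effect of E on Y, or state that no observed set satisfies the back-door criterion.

E→Y: minimal back-door set {S}.

desc(E)\{E}={V,Y}; candidates ⊆ {F,H,S}.
size 0: {}; under {} E still reaches {F,H,S,V,Y} ∋ Y.
{S}: E⊥Y given {S} in G with E→· removed — back-door holds.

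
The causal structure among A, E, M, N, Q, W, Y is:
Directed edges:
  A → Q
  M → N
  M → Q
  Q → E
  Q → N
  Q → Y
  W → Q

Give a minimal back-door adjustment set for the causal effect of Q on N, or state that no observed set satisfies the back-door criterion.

Q→N: minimal back-door set {M}.

desc(Q)\{Q}={E,N,Y}; candidates ⊆ {A,M,W}.
size 0: {}; under {} Q still reaches {A,M,N,W} ∋ N.
{M}: Q⊥N given {M} in G with Q→· removed — back-door holds.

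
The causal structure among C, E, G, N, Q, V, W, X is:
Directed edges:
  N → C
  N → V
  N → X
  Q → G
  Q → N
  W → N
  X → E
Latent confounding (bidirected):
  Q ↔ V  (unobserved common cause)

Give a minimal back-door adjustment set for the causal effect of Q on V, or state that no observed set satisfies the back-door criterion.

Q→V: no observed back-door set.

desc(Q)\{Q}={C,E,G,N,V,X}; candidates ⊆ {W}.
Q↔V: latent back-door arc(s) into Q.
size 0: {}; under {} Q still reaches {V} ∋ V.
size 1: {W}; under {W} Q still reaches {V} ∋ V.
Q↔V cannot be blocked by any observed set — no back-door set.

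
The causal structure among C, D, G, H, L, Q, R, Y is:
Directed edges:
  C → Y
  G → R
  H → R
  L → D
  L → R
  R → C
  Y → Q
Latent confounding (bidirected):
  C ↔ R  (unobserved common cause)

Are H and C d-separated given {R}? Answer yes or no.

No — H and C are d-connected given {R}.

Bayes-Ball from H | {R} reaches {C,D,G,L,Q,Y}.
C ∈ reach(H|{R}) ⇒ H ⊥̸ C | {R}.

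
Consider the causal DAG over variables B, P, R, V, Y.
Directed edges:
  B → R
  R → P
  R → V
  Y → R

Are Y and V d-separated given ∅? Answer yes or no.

Bayes-Ball from Y | ∅ reaches {P,R,V}.
V ∈ reach(Y|∅) ⇒ Y ⊥̸ V | ∅.

No — Y and V are d-connected given ∅.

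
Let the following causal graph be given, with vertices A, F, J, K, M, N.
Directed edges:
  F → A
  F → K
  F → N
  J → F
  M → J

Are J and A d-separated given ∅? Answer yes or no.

Bayes-Ball from J | ∅ reaches {A,F,K,M,N}.
A ∈ reach(J|∅) ⇒ J ⊥̸ A | ∅.

No — J and A are d-connected given ∅.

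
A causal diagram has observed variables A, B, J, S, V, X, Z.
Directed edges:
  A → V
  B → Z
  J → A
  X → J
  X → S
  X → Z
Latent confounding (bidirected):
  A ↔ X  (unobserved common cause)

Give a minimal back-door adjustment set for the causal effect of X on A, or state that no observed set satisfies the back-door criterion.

X→A: no observed back-door set.

desc(X)\{X}={A,J,S,V,Z}; candidates ⊆ {B}.
X↔A: latent back-door arc(s) into X.
size 0: {}; under {} X still reaches {A,V} ∋ A.
size 1: {B}; under {B} X still reaches {A,V} ∋ A.
X↔A cannot be blocked by any observed set — no back-door set.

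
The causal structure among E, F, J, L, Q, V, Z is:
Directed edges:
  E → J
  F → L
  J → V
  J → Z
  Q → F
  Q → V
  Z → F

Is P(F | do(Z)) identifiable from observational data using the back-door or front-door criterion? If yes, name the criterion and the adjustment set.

P(F|do(Z)): backdoor, adjust for ∅.

desc(Z)\{Z}={F,L}; candidates ⊆ {E,J,Q,V}.
∅: Z⊥F given ∅ in G with Z→· removed — back-door holds.
P(F|do(Z)) = P(F|Z) — no adjustment needed.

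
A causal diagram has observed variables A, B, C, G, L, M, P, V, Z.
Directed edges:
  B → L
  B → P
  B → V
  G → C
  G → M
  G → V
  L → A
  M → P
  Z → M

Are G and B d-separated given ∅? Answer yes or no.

Bayes-Ball from G | ∅ reaches {C,M,P,V}.
B ∉ reach(G|∅) ⇒ G ⊥ B | ∅.

Yes — G ⊥ B | ∅.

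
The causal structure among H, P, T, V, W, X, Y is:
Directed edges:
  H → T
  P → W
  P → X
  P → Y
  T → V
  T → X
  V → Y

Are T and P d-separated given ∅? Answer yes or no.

Bayes-Ball from T | ∅ reaches {H,V,X,Y}.
P ∉ reach(T|∅) ⇒ T ⊥ P | ∅.

Yes — T ⊥ P | ∅.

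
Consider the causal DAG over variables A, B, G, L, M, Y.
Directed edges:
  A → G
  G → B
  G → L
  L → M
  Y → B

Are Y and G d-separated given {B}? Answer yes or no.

No — Y and G are d-connected given {B}.

Bayes-Ball from Y | {B} reaches {A,G,L,M}.
G ∈ reach(Y|{B}) ⇒ Y ⊥̸ G | {B}.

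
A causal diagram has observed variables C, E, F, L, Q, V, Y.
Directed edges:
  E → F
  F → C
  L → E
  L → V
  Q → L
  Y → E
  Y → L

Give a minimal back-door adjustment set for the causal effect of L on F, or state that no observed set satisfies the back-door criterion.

desc(L)\{L}={C,E,F,V}; candidates ⊆ {Q,Y}.
size 0: {}; under {} L still reaches {C,E,F,Q,Y} ∋ F.
{Y}: L⊥F given {Y} in G with L→· removed — back-door holds.

L→F: minimal back-door set {Y}.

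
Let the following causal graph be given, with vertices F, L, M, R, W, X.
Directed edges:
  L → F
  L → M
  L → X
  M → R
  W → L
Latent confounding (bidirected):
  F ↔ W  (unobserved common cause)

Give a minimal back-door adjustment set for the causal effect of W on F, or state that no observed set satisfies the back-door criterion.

desc(W)\{W}={F,L,M,R,X}; candidates ⊆ {—}.
W↔F: latent back-door arc(s) into W.
size 0: {}; under {} W still reaches {F} ∋ F.
W↔F cannot be blocked by any observed set — no back-door set.

W→F: no observed back-door set.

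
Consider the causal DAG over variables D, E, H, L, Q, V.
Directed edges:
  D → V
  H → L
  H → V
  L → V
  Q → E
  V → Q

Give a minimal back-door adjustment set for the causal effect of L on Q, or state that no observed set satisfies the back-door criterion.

L→Q: minimal back-door set {H}.

desc(L)\{L}={E,Q,V}; candidates ⊆ {D,H}.
size 0: {}; under {} L still reaches {E,H,Q,V} ∋ Q.
{H}: L⊥Q given {H} in G with L→· removed — back-door holds.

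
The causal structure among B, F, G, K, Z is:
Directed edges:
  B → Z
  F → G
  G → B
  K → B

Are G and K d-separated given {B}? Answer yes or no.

Bayes-Ball from G | {B} reaches {F,K}.
K ∈ reach(G|{B}) ⇒ G ⊥̸ K | {B}.

No — G and K are d-connected given {B}.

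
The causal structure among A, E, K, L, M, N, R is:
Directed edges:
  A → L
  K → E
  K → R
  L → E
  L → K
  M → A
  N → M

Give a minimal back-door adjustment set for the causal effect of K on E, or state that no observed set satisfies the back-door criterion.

desc(K)\{K}={E,R}; candidates ⊆ {A,L,M,N}.
size 0: {}; under {} K still reaches {A,E,L,M,N} ∋ E.
{L}: K⊥E given {L} in G with K→· removed — back-door holds.

K→E: minimal back-door set {L}.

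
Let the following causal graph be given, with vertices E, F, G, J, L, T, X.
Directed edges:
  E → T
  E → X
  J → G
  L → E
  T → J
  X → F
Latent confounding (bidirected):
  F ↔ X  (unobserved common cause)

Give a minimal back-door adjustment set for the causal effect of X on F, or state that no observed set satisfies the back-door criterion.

desc(X)\{X}={F}; candidates ⊆ {E,G,J,L,T}.
X↔F: latent back-door arc(s) into X.
size 0: {}; under {} X still reaches {E,F,G,J,L,T} ∋ F.
size 1: {E}, {G}, {J} …(+2); under {E} X still reaches {F} ∋ F.
size 2: {E,G}, {E,J}, {E,L} …(+7); under {E,G} X still reaches {F} ∋ F.
X↔F cannot be blocked by any observed set — no back-door set.

X→F: no observed back-door set.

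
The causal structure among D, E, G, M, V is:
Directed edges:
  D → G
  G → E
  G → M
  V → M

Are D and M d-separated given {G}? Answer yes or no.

Yes — D ⊥ M | {G}.

Bayes-Ball from D | {G} reaches ∅.
M ∉ reach(D|{G}) ⇒ D ⊥ M | {G}.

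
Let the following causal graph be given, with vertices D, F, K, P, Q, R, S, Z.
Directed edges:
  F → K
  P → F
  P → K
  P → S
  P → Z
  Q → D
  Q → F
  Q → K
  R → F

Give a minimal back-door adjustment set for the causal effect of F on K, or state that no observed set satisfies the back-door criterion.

desc(F)\{F}={K}; candidates ⊆ {D,P,Q,R,S,Z}.
size 0: {}; under {} F still reaches {D,K,P,Q,R,S,Z} ∋ K.
size 1: {D}, {P}, {Q} …(+3); under {D} F still reaches {K,P,Q,R,S,Z} ∋ K.
{P,Q}: F⊥K given {P,Q} in G with F→· removed — back-door holds.

F→K: minimal back-door set {P, Q}.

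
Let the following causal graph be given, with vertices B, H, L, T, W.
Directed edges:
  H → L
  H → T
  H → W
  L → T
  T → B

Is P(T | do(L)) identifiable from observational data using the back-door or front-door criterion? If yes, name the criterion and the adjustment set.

desc(L)\{L}={B,T}; candidates ⊆ {H,W}.
size 0: {}; under {} L still reaches {B,H,T,W} ∋ T.
{H}: L⊥T given {H} in G with L→· removed — back-door holds.
P(T|do(L)) = Σ_{H} P(T|L,H)·P(H).

P(T|do(L)): backdoor, adjust for {H}.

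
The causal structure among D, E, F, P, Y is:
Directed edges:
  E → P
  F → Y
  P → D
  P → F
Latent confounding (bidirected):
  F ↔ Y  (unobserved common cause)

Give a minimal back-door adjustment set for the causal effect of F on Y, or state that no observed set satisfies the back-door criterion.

desc(F)\{F}={Y}; candidates ⊆ {D,E,P}.
F↔Y: latent back-door arc(s) into F.
size 0: {}; under {} F still reaches {D,E,P,Y} ∋ Y.
size 1: {D}, {E}, {P}; under {D} F still reaches {E,P,Y} ∋ Y.
size 2: {D,E}, {D,P}, {E,P}; under {D,E} F still reaches {P,Y} ∋ Y.
F↔Y cannot be blocked by any observed set — no back-door set.

F→Y: no observed back-door set.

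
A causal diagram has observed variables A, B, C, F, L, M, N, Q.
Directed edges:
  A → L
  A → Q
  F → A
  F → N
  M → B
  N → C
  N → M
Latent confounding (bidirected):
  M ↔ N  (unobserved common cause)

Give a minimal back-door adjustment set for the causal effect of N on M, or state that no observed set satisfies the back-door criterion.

N→M: no observed back-door set.

desc(N)\{N}={B,C,M}; candidates ⊆ {A,F,L,Q}.
N↔M: latent back-door arc(s) into N.
size 0: {}; under {} N still reaches {A,B,F,L,M,Q} ∋ M.
size 1: {A}, {F}, {L} …(+1); under {A} N still reaches {B,F,M} ∋ M.
size 2: {A,F}, {A,L}, {A,Q} …(+3); under {A,F} N still reaches {B,M} ∋ M.
N↔M cannot be blocked by any observed set — no back-door set.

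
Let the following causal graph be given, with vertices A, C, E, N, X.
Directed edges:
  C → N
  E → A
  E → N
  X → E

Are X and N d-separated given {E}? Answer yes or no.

Yes — X ⊥ N | {E}.

Bayes-Ball from X | {E} reaches ∅.
N ∉ reach(X|{E}) ⇒ X ⊥ N | {E}.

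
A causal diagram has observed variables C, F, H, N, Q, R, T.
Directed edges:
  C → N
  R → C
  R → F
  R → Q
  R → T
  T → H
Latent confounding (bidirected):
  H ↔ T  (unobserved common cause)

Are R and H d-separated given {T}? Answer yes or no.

Bayes-Ball from R | {T} reaches {C,F,H,N,Q}.
H ∈ reach(R|{T}) ⇒ R ⊥̸ H | {T}.

No — R and H are d-connected given {T}.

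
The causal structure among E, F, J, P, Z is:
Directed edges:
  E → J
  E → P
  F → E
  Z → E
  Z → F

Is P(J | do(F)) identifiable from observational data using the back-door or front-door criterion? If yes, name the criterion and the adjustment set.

desc(F)\{F}={E,J,P}; candidates ⊆ {Z}.
size 0: {}; under {} F still reaches {E,J,P,Z} ∋ J.
{Z}: F⊥J given {Z} in G with F→· removed — back-door holds.
P(J|do(F)) = Σ_{Z} P(J|F,Z)·P(Z).

P(J|do(F)): backdoor, adjust for {Z}.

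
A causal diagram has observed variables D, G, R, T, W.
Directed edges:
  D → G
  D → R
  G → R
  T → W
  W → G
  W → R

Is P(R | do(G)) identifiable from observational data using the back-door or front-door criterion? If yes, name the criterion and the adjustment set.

P(R|do(G)): backdoor, adjust for {D, W}.

desc(G)\{G}={R}; candidates ⊆ {D,T,W}.
size 0: {}; under {} G still reaches {D,R,T,W} ∋ R.
size 1: {D}, {T}, {W}; under {D} G still reaches {R,T,W} ∋ R.
{D,W}: G⊥R given {D,W} in G with G→· removed — back-door holds.
P(R|do(G)) = Σ_{D,W} P(R|G,D,W)·P(D,W).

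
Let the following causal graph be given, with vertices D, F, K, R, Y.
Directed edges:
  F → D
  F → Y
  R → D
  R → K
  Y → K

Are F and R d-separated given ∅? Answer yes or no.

Yes — F ⊥ R | ∅.

Bayes-Ball from F | ∅ reaches {D,K,Y}.
R ∉ reach(F|∅) ⇒ F ⊥ R | ∅.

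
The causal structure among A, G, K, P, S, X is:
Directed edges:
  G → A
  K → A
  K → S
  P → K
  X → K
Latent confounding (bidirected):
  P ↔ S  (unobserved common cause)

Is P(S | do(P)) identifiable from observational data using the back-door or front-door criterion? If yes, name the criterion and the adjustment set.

P(S|do(P)): frontdoor, adjust for {K}.

desc(P)\{P}={A,K,S}; candidates ⊆ {G,X}.
P↔S: latent back-door arc(s) into P.
size 0: {}; under {} P still reaches {S} ∋ S.
size 1: {G}, {X}; under {G} P still reaches {S} ∋ S.
size 2: {G,X}; under {G,X} P still reaches {S} ∋ S.
P↔S cannot be blocked by any observed set — no back-door set.
{K}: (i) intercepts every directed P→S path; (ii) no back-door P→{K}; (iii) {P} blocks every back-door {K}→S. Front-door holds.
P(S|do(P)) = Σ_{K} P(K|P) Σ_{P'} P(S|K,P')P(P').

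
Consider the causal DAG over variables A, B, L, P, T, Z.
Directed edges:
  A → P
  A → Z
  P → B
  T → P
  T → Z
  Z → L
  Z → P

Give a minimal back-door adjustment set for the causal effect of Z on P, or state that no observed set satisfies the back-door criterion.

Z→P: minimal back-door set {A, T}.

desc(Z)\{Z}={B,L,P}; candidates ⊆ {A,T}.
size 0: {}; under {} Z still reaches {A,B,P,T} ∋ P.
size 1: {A}, {T}; under {A} Z still reaches {B,P,T} ∋ P.
{A,T}: Z⊥P given {A,T} in G with Z→· removed — back-door holds.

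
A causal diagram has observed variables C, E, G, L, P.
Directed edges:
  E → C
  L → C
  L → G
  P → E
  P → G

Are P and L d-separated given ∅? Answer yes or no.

Bayes-Ball from P | ∅ reaches {C,E,G}.
L ∉ reach(P|∅) ⇒ P ⊥ L | ∅.

Yes — P ⊥ L | ∅.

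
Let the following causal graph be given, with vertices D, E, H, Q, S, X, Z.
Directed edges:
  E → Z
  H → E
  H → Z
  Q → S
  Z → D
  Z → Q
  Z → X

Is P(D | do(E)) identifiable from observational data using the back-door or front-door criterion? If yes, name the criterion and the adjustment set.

P(D|do(E)): backdoor, adjust for {H}.

desc(E)\{E}={D,Q,S,X,Z}; candidates ⊆ {H}.
size 0: {}; under {} E still reaches {D,H,Q,S,X,Z} ∋ D.
{H}: E⊥D given {H} in G with E→· removed — back-door holds.
P(D|do(E)) = Σ_{H} P(D|E,H)·P(H).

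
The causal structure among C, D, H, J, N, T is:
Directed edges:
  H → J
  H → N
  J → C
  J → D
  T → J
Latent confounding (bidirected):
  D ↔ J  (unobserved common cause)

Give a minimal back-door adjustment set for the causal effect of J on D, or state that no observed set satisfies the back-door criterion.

J→D: no observed back-door set.

desc(J)\{J}={C,D}; candidates ⊆ {H,N,T}.
J↔D: latent back-door arc(s) into J.
size 0: {}; under {} J still reaches {D,H,N,T} ∋ D.
size 1: {H}, {N}, {T}; under {H} J still reaches {D,T} ∋ D.
size 2: {H,N}, {H,T}, {N,T}; under {H,N} J still reaches {D,T} ∋ D.
J↔D cannot be blocked by any observed set — no back-door set.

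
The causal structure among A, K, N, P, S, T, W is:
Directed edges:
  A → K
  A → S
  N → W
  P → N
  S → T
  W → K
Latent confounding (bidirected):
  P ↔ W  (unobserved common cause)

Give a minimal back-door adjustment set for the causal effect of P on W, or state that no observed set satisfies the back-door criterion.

P→W: no observed back-door set.

desc(P)\{P}={K,N,W}; candidates ⊆ {A,S,T}.
P↔W: latent back-door arc(s) into P.
size 0: {}; under {} P still reaches {K,W} ∋ W.
size 1: {A}, {S}, {T}; under {A} P still reaches {K,W} ∋ W.
size 2: {A,S}, {A,T}, {S,T}; under {A,S} P still reaches {K,W} ∋ W.
P↔W cannot be blocked by any observed set — no back-door set.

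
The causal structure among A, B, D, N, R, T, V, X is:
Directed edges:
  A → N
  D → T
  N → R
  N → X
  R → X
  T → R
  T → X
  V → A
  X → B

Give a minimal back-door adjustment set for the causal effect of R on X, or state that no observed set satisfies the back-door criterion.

desc(R)\{R}={B,X}; candidates ⊆ {A,D,N,T,V}.
size 0: {}; under {} R still reaches {A,B,D,N,T,V,X} ∋ X.
size 1: {A}, {D}, {N} …(+2); under {A} R still reaches {B,D,N,T,X} ∋ X.
{N,T}: R⊥X given {N,T} in G with R→· removed — back-door holds.

R→X: minimal back-door set {N, T}.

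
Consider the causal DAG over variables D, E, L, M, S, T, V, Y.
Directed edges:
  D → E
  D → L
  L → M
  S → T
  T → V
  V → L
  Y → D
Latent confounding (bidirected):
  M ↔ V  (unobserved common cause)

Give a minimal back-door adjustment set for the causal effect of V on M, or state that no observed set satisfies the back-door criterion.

desc(V)\{V}={L,M}; candidates ⊆ {D,E,S,T,Y}.
V↔M: latent back-door arc(s) into V.
size 0: {}; under {} V still reaches {M,S,T} ∋ M.
size 1: {D}, {E}, {S} …(+2); under {D} V still reaches {M,S,T} ∋ M.
size 2: {D,E}, {D,S}, {D,T} …(+7); under {D,E} V still reaches {M,S,T} ∋ M.
V↔M cannot be blocked by any observed set — no back-door set.

V→M: no observed back-door set.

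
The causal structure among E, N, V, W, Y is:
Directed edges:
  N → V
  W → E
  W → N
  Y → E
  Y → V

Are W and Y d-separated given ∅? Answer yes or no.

Yes — W ⊥ Y | ∅.

Bayes-Ball from W | ∅ reaches {E,N,V}.
Y ∉ reach(W|∅) ⇒ W ⊥ Y | ∅.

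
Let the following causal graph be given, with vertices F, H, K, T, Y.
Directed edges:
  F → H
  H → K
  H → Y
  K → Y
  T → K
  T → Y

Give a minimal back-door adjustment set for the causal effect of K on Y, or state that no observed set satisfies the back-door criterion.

desc(K)\{K}={Y}; candidates ⊆ {F,H,T}.
size 0: {}; under {} K still reaches {F,H,T,Y} ∋ Y.
size 1: {F}, {H}, {T}; under {F} K still reaches {H,T,Y} ∋ Y.
{H,T}: K⊥Y given {H,T} in G with K→· removed — back-door holds.

K→Y: minimal back-door set {H, T}.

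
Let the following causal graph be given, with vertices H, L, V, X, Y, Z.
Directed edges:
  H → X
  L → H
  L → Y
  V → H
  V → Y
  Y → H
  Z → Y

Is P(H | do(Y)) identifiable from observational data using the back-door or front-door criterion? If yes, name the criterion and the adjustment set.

desc(Y)\{Y}={H,X}; candidates ⊆ {L,V,Z}.
size 0: {}; under {} Y still reaches {H,L,V,X,Z} ∋ H.
size 1: {L}, {V}, {Z}; under {L} Y still reaches {H,V,X,Z} ∋ H.
{L,V}: Y⊥H given {L,V} in G with Y→· removed — back-door holds.
P(H|do(Y)) = Σ_{L,V} P(H|Y,L,V)·P(L,V).

P(H|do(Y)): backdoor, adjust for {L, V}.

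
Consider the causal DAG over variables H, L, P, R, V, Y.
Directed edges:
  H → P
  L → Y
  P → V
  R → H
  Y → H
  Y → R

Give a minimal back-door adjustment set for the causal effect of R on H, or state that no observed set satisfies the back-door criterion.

R→H: minimal back-door set {Y}.

desc(R)\{R}={H,P,V}; candidates ⊆ {L,Y}.
size 0: {}; under {} R still reaches {H,L,P,V,Y} ∋ H.
{Y}: R⊥H given {Y} in G with R→· removed — back-door holds.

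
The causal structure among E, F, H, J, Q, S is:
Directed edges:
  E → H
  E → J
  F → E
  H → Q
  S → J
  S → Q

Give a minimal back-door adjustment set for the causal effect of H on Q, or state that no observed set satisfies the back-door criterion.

desc(H)\{H}={Q}; candidates ⊆ {E,F,J,S}.
∅: H⊥Q given ∅ in G with H→· removed — back-door holds.

H→Q: minimal back-door set ∅.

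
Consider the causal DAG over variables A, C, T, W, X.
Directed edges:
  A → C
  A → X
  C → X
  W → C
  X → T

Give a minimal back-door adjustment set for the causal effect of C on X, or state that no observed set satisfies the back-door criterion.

desc(C)\{C}={T,X}; candidates ⊆ {A,W}.
size 0: {}; under {} C still reaches {A,T,W,X} ∋ X.
{A}: C⊥X given {A} in G with C→· removed — back-door holds.

C→X: minimal back-door set {A}.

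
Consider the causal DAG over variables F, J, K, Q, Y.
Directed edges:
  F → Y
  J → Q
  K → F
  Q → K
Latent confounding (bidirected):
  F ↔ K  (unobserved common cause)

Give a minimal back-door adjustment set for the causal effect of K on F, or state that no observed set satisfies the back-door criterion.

desc(K)\{K}={F,Y}; candidates ⊆ {J,Q}.
K↔F: latent back-door arc(s) into K.
size 0: {}; under {} K still reaches {F,J,Q,Y} ∋ F.
size 1: {J}, {Q}; under {J} K still reaches {F,Q,Y} ∋ F.
size 2: {J,Q}; under {J,Q} K still reaches {F,Y} ∋ F.
K↔F cannot be blocked by any observed set — no back-door set.

K→F: no observed back-door set.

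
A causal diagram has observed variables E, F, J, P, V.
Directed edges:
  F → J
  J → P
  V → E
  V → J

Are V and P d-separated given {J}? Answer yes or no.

Bayes-Ball from V | {J} reaches {E,F}.
P ∉ reach(V|{J}) ⇒ V ⊥ P | {J}.

Yes — V ⊥ P | {J}.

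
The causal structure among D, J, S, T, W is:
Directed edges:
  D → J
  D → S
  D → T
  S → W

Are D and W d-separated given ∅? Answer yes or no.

Bayes-Ball from D | ∅ reaches {J,S,T,W}.
W ∈ reach(D|∅) ⇒ D ⊥̸ W | ∅.

No — D and W are d-connected given ∅.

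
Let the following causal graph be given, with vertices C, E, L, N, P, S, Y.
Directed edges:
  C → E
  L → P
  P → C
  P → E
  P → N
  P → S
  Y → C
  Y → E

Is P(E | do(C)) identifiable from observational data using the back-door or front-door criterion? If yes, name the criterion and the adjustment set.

desc(C)\{C}={E}; candidates ⊆ {L,N,P,S,Y}.
size 0: {}; under {} C still reaches {E,L,N,P,S,Y} ∋ E.
size 1: {L}, {N}, {P} …(+2); under {L} C still reaches {E,N,P,S,Y} ∋ E.
{P,Y}: C⊥E given {P,Y} in G with C→· removed — back-door holds.
P(E|do(C)) = Σ_{P,Y} P(E|C,P,Y)·P(P,Y).

P(E|do(C)): backdoor, adjust for {P, Y}.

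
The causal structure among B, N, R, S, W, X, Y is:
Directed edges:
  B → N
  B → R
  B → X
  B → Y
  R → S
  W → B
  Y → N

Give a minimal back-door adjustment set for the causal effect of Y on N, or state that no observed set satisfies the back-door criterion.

desc(Y)\{Y}={N}; candidates ⊆ {B,R,S,W,X}.
size 0: {}; under {} Y still reaches {B,N,R,S,W,X} ∋ N.
{B}: Y⊥N given {B} in G with Y→· removed — back-door holds.

Y→N: minimal back-door set {B}.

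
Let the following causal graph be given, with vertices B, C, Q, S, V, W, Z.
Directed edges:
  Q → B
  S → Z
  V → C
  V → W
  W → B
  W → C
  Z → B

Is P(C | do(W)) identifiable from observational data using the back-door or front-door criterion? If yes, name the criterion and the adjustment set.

P(C|do(W)): backdoor, adjust for {V}.

desc(W)\{W}={B,C}; candidates ⊆ {Q,S,V,Z}.
size 0: {}; under {} W still reaches {C,V} ∋ C.
{V}: W⊥C given {V} in G with W→· removed — back-door holds.
P(C|do(W)) = Σ_{V} P(C|W,V)·P(V).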